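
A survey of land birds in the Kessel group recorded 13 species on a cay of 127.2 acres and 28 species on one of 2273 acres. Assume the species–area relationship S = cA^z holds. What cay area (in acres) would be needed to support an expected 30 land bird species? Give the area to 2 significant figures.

z = ln(28/13) / ln(2273/127.2) = 0.7673 / 2.8831 = 0.2661
c = 13 / 127.2^0.2661 = 13 / 3.631 = 3.58
A = (30/3.58)^(1/0.2661) ⇒ ln A = ln(8.38)/0.2661 = 7.9881
A = e^7.9881 ≈ 2946 acres

2900 acres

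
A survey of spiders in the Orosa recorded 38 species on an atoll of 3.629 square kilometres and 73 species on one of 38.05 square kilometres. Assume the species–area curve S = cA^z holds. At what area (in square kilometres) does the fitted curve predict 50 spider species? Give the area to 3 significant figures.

9.75 square kilometres

z = ln(73/38) / ln(38.05/3.629) = 0.6529 / 2.3499 = 0.2778
c = 38 / 3.629^0.2778 = 38 / 1.431 = 26.56
A = (50/26.56)^(1/0.2778) ⇒ ln A = ln(1.882)/0.2778 = 2.2768
A = e^2.2768 ≈ 9.745 square kilometres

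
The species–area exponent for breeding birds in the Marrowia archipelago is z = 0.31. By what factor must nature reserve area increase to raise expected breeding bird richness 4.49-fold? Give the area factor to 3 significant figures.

127

(A₂/A₁)^0.31 = 4.49, so A₂/A₁ = 4.49^(1/0.31) = 4.49^3.226
ln(A₂/A₁) = ln 4.49 / 0.31 = 1.5019 / 0.31 = 4.8447
A₂/A₁ = e^4.8447 ≈ 127.1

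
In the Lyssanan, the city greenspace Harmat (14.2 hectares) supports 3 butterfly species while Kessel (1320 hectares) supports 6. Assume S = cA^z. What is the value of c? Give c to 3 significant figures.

2.00

z = ln(S₂/S₁) / ln(A₂/A₁) = ln(6/3) / ln(1320/14.2) = 0.6931 / 4.5321 = 0.1529
c = S₁ / A₁^z = 3 / 14.2^0.1529 = 3 / 1.5 = 1.999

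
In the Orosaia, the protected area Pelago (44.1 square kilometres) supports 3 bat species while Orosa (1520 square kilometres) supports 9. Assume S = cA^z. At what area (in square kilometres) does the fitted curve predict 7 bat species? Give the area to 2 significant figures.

z = ln(9/3) / ln(1520/44.1) = 1.0986 / 3.5400 = 0.3103
c = 3 / 44.1^0.3103 = 3 / 3.238 = 0.9264
A = (7/0.9264)^(1/0.3103) ⇒ ln A = ln(7.556)/0.3103 = 6.5167
A = e^6.5167 ≈ 676.3 square kilometres

680 square kilometres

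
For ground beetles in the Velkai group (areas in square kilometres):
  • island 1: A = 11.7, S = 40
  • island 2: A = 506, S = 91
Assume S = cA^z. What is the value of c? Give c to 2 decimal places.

z = ln(S₂/S₁) / ln(A₂/A₁) = ln(91/40) / ln(506/11.7) = 0.8220 / 3.7669 = 0.2182
c = S₁ / A₁^z = 40 / 11.7^0.2182 = 40 / 1.71 = 23.39

23.39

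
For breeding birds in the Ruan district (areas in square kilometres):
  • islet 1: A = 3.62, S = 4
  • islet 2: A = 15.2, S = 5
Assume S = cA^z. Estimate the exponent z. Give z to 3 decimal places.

0.156

Taking logs: ln S = ln c + z ln A, so z = (ln S₂ − ln S₁)/(ln A₂ − ln A₁).
z = ln(5/4) / ln(15.2/3.62) = ln(1.25) / ln(4.199) = 0.2231 / 1.4348 = 0.1555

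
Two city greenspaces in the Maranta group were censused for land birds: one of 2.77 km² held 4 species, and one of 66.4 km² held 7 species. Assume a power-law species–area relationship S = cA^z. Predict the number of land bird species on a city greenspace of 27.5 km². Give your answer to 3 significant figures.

z = ln(7/4) / ln(66.4/2.77) = 0.5596 / 3.1768 = 0.1762
c = 4 / 2.77^0.1762 = 4 / 1.197 = 3.343
S₃ = 3.343 × 27.5^0.1762 = 3.343 × 1.793 ≈ 5.993

5.99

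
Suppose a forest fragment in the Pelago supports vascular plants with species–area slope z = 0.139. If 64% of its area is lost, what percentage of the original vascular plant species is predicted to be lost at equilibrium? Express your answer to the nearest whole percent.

S_new/S_old = (A_new/A_old)^z = 0.36^0.139
= exp(0.139 × ln 0.36) = exp(0.139 × -1.0217) = exp(-0.1420) ≈ 0.8676
Fraction lost = 1 − 0.8676 = 0.1324

13%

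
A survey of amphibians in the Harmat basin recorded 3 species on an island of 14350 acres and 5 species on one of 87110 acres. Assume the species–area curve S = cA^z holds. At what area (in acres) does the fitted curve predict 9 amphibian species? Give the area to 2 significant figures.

690000 acres

z = ln(5/3) / ln(87110/14350) = 0.5108 / 1.8034 = 0.2833
c = 3 / 14350^0.2833 = 3 / 15.05 = 0.1994
A = (9/0.1994)^(1/0.2833) ⇒ ln A = ln(45.14)/0.2833 = 13.4501
A = e^13.4501 ≈ 693879 acres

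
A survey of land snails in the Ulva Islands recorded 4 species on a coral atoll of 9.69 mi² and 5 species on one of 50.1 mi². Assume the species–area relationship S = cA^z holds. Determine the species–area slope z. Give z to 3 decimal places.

Taking logs: ln S = ln c + z ln A, so z = (ln S₂ − ln S₁)/(ln A₂ − ln A₁).
z = ln(5/4) / ln(50.1/9.69) = ln(1.25) / ln(5.17) = 0.2231 / 1.6429 = 0.1358

0.136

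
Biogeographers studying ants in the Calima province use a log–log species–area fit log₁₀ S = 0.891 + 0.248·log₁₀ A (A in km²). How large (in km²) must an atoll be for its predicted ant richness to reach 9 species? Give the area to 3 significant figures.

9 = 7.78 × A^0.248  ⇒  A^0.248 = 9/7.78 = 1.157
ln A = ln(1.157) / 0.248 = 0.1456 / 0.248 = 0.5872
A = e^0.5872 ≈ 1.799 km²

1.80 km²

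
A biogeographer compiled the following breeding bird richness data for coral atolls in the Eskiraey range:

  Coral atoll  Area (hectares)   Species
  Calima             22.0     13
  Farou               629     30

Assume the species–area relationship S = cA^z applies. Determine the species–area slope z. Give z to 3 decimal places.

0.249

Taking logs: ln S = ln c + z ln A, so z = (ln S₂ − ln S₁)/(ln A₂ − ln A₁).
z = ln(30/13) / ln(629/22) = ln(2.308) / ln(28.59) = 0.8362 / 3.3531 = 0.2494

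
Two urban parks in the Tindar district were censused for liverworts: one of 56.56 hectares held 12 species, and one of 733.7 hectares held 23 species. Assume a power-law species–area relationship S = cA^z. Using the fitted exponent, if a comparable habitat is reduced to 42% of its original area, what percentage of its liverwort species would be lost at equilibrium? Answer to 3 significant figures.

19.8%

z = ln(23/12) / ln(733.7/56.56) = 0.6506 / 2.5628 = 0.2539
S_new/S_old = (A_new/A_old)^z = 0.42^0.2539 = exp(0.2539 × -0.8675) = 0.8023
Fraction lost = 1 − 0.8023 = 0.1977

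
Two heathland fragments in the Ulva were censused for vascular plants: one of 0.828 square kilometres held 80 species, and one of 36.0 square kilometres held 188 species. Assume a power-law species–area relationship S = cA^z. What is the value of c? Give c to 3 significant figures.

83.5

z = ln(S₂/S₁) / ln(A₂/A₁) = ln(188/80) / ln(36/0.828) = 0.8544 / 3.7723 = 0.2265
c = S₁ / A₁^z = 80 / 0.828^0.2265 = 80 / 0.9582 = 83.49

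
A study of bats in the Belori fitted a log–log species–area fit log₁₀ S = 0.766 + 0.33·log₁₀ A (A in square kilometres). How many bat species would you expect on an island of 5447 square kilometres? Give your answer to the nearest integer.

100 species

S = 5.834 × 5447^0.33 = 5.834 × 17.1 ≈ 99.75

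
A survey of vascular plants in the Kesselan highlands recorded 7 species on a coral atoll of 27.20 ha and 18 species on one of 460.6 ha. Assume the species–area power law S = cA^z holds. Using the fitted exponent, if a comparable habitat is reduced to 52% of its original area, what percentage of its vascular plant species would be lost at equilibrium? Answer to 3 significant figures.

z = ln(18/7) / ln(460.6/27.2) = 0.9445 / 2.8293 = 0.3338
S_new/S_old = (A_new/A_old)^z = 0.52^0.3338 = exp(0.3338 × -0.6539) = 0.8039
Fraction lost = 1 − 0.8039 = 0.1961

19.6%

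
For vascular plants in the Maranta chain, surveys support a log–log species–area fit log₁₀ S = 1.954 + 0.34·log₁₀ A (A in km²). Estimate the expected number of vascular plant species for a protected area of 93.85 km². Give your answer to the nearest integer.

421 species

S = 89.95 × 93.85^0.34
ln S = ln 89.95 + 0.34 × ln 93.85 = 4.4993 + 0.34 × 4.5417 = 6.0434
S = e^6.0434 ≈ 421.3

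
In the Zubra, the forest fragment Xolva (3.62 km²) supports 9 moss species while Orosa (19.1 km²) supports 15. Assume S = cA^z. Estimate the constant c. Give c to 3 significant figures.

z = ln(S₂/S₁) / ln(A₂/A₁) = ln(15/9) / ln(19.1/3.62) = 0.5108 / 1.6632 = 0.3071
c = S₁ / A₁^z = 9 / 3.62^0.3071 = 9 / 1.485 = 6.062

6.06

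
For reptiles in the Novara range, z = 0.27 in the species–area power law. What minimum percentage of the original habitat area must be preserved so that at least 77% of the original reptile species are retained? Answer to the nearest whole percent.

Need (A_new/A_old)^0.27 = 0.77, so A_new/A_old = 0.77^(1/0.27) = 0.77^3.704
ln(A_new/A_old) = ln 0.77 / 0.27 = -0.2614 / 0.27 = -0.9680
A_new/A_old = e^-0.9680 ≈ 0.3798

38%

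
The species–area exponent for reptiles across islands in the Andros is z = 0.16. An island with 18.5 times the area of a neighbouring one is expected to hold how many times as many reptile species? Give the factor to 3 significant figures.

1.59

S₂/S₁ = (A₂/A₁)^z = 18.5^0.16
ln(S₂/S₁) = 0.16 × ln 18.5 = 0.16 × 2.9178 = 0.4668
S₂/S₁ = e^0.4668 ≈ 1.595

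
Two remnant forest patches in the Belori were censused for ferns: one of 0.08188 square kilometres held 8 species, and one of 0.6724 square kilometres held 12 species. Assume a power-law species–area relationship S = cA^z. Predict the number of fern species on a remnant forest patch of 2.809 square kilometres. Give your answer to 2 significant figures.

16

z = ln(12/8) / ln(0.6724/0.08188) = 0.4055 / 2.1056 = 0.1926
c = 8 / 0.08188^0.1926 = 8 / 0.6176 = 12.95
S₃ = 12.95 × 2.809^0.1926 = 12.95 × 1.22 ≈ 15.8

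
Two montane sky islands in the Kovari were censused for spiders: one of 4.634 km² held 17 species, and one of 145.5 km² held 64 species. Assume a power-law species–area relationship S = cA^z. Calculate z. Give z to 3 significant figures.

0.385

Taking logs: ln S = ln c + z ln A, so z = (ln S₂ − ln S₁)/(ln A₂ − ln A₁).
z = ln(64/17) / ln(145.5/4.634) = ln(3.765) / ln(31.4) = 1.3257 / 3.4468 = 0.3846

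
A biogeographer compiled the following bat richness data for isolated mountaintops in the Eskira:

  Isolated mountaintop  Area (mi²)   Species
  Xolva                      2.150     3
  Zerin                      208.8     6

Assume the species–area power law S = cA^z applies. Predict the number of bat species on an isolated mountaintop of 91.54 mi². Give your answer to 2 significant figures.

5.3

z = ln(6/3) / ln(208.8/2.15) = 0.6931 / 4.5759 = 0.1515
c = 3 / 2.15^0.1515 = 3 / 1.123 = 2.672
S₃ = 2.672 × 91.54^0.1515 = 2.672 × 1.982 ≈ 5.295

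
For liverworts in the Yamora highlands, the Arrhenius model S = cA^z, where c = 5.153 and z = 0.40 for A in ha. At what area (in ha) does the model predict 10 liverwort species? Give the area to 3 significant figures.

5.25 ha

10 = 5.153 × A^0.4  ⇒  A^0.4 = 10/5.153 = 1.941
ln A = ln(1.941) / 0.4 = 0.6630 / 0.4 = 1.6575
A = e^1.6575 ≈ 5.246 ha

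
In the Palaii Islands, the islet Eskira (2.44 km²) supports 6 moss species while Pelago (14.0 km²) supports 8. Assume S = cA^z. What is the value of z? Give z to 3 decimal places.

Taking logs: ln S = ln c + z ln A, so z = (ln S₂ − ln S₁)/(ln A₂ − ln A₁).
z = ln(8/6) / ln(14/2.44) = ln(1.333) / ln(5.738) = 0.2877 / 1.7471 = 0.1647

0.165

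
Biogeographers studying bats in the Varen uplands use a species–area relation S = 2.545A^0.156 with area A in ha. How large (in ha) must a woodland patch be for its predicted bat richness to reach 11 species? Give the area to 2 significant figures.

11 = 2.545 × A^0.156  ⇒  A^0.156 = 11/2.545 = 4.322
ln A = ln(4.322) / 0.156 = 1.4638 / 0.156 = 9.3831
A = e^9.3831 ≈ 11886 ha

12000 ha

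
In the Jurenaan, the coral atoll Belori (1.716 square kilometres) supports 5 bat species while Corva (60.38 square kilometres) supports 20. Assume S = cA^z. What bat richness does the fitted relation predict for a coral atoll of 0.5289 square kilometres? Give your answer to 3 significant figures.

z = ln(20/5) / ln(60.38/1.716) = 1.3863 / 3.5607 = 0.3893
c = 5 / 1.716^0.3893 = 5 / 1.234 = 4.052
S₃ = 4.052 × 0.5289^0.3893 = 4.052 × 0.7804 ≈ 3.162

3.16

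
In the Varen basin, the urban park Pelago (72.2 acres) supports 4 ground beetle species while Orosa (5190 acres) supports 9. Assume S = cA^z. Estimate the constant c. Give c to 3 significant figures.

1.78

z = ln(S₂/S₁) / ln(A₂/A₁) = ln(9/4) / ln(5190/72.2) = 0.8109 / 4.2750 = 0.1897
c = S₁ / A₁^z = 4 / 72.2^0.1897 = 4 / 2.252 = 1.776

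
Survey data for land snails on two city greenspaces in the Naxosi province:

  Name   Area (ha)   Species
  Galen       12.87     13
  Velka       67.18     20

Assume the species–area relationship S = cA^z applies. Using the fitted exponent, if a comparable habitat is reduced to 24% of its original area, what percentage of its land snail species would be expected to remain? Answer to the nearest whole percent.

z = ln(20/13) / ln(67.18/12.87) = 0.4308 / 1.6525 = 0.2607
S_new/S_old = (A_new/A_old)^z = 0.24^0.2607 = exp(0.2607 × -1.4271) = 0.6893

69%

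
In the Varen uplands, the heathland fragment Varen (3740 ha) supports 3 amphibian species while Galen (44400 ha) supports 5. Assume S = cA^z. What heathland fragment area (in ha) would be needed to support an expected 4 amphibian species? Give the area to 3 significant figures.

15100 ha

z = ln(5/3) / ln(44400/3740) = 0.5108 / 2.4742 = 0.2065
c = 3 / 3740^0.2065 = 3 / 5.466 = 0.5488
A = (4/0.5488)^(1/0.2065) ⇒ ln A = ln(7.288)/0.2065 = 9.6202
A = e^9.6202 ≈ 15066 ha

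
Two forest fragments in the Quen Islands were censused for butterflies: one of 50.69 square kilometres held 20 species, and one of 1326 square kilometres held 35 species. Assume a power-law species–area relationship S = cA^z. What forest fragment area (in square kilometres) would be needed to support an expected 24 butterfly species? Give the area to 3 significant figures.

z = ln(35/20) / ln(1326/50.69) = 0.5596 / 3.2642 = 0.1714
c = 20 / 50.69^0.1714 = 20 / 1.96 = 10.2
A = (24/10.2)^(1/0.1714) ⇒ ln A = ln(2.352)/0.1714 = 4.9892
A = e^4.9892 ≈ 146.8 square kilometres

147 square kilometres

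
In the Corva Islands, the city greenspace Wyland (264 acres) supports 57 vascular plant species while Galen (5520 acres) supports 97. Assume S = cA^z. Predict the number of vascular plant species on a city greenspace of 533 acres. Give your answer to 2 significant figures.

z = ln(97/57) / ln(5520/264) = 0.5317 / 3.0402 = 0.1749
c = 57 / 264^0.1749 = 57 / 2.651 = 21.5
S₃ = 21.5 × 533^0.1749 = 21.5 × 2.998 ≈ 64.45

64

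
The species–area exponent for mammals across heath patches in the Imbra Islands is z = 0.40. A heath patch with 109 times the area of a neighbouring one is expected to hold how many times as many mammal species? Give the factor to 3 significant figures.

6.53

S₂/S₁ = (A₂/A₁)^z = 109^0.4
ln(S₂/S₁) = 0.4 × ln 109 = 0.4 × 4.6913 = 1.8765
S₂/S₁ = e^1.8765 ≈ 6.531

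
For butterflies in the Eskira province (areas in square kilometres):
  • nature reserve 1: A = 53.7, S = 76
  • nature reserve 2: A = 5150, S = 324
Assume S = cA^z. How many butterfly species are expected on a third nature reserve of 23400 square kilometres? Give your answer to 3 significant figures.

524

z = ln(324/76) / ln(5150/53.7) = 1.4500 / 4.5633 = 0.3178
c = 76 / 53.7^0.3178 = 76 / 3.546 = 21.43
S₃ = 21.43 × 23400^0.3178 = 21.43 × 24.45 ≈ 524.1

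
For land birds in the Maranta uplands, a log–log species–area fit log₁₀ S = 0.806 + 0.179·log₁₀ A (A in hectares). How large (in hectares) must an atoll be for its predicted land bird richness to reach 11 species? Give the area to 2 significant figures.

21 hectares

11 = 6.397 × A^0.179  ⇒  A^0.179 = 11/6.397 = 1.719
ln A = ln(1.719) / 0.179 = 0.5420 / 0.179 = 3.0280
A = e^3.0280 ≈ 20.66 hectares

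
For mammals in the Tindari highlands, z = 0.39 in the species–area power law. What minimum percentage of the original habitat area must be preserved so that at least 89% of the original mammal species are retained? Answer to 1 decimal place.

Need (A_new/A_old)^0.39 = 0.89, so A_new/A_old = 0.89^(1/0.39) = 0.89^2.564
ln(A_new/A_old) = ln 0.89 / 0.39 = -0.1165 / 0.39 = -0.2988
A_new/A_old = e^-0.2988 ≈ 0.7417

74.2%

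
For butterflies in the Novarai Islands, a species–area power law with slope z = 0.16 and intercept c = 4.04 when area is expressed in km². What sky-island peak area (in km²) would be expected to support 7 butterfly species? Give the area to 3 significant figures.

31.0 km²

7 = 4.04 × A^0.16  ⇒  A^0.16 = 7/4.04 = 1.733
ln A = ln(1.733) / 0.16 = 0.5497 / 0.16 = 3.4354
A = e^3.4354 ≈ 31.04 km²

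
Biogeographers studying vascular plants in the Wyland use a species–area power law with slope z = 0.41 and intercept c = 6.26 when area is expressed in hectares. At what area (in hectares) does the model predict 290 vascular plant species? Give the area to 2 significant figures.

12000 hectares

290 = 6.26 × A^0.41  ⇒  A^0.41 = 290/6.26 = 46.33
ln A = ln(46.33) / 0.41 = 3.8357 / 0.41 = 9.3554
A = e^9.3554 ≈ 11561 hectares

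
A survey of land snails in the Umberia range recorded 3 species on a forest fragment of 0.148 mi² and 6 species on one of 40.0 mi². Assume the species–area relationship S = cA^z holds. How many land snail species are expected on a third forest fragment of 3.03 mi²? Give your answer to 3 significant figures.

4.36

z = ln(6/3) / ln(40/0.148) = 0.6931 / 5.5994 = 0.1238
c = 3 / 0.148^0.1238 = 3 / 0.7894 = 3.8
S₃ = 3.8 × 3.03^0.1238 = 3.8 × 1.147 ≈ 4.359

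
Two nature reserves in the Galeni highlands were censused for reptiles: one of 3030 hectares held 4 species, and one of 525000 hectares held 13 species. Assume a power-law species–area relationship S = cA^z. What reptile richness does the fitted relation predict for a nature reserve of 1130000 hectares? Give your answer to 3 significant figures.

z = ln(13/4) / ln(525000/3030) = 1.1787 / 5.1548 = 0.2287
c = 4 / 3030^0.2287 = 4 / 6.252 = 0.6398
S₃ = 0.6398 × 1130000^0.2287 = 0.6398 × 24.21 ≈ 15.49

15.5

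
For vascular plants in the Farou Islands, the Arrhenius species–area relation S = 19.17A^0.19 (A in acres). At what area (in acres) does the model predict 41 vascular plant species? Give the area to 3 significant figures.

54.7 acres

41 = 19.17 × A^0.19  ⇒  A^0.19 = 41/19.17 = 2.139
ln A = ln(2.139) / 0.19 = 0.7602 / 0.19 = 4.0012
A = e^4.0012 ≈ 54.66 acres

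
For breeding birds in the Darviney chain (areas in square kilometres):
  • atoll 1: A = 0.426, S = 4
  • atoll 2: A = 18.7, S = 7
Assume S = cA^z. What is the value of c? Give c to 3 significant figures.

4.54

z = ln(S₂/S₁) / ln(A₂/A₁) = ln(7/4) / ln(18.7/0.426) = 0.5596 / 3.7818 = 0.1480
c = S₁ / A₁^z = 4 / 0.426^0.1480 = 4 / 0.8814 = 4.538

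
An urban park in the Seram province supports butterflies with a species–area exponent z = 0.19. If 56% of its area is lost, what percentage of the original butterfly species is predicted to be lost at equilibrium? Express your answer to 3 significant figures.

S_new/S_old = (A_new/A_old)^z = 0.44^0.19
= exp(0.19 × ln 0.44) = exp(0.19 × -0.8210) = exp(-0.1560) ≈ 0.8556
Fraction lost = 1 − 0.8556 = 0.1444

14.4%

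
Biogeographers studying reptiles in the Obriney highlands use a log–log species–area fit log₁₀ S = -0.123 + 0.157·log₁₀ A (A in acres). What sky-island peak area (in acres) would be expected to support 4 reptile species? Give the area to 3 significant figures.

41500 acres

4 = 0.7534 × A^0.157  ⇒  A^0.157 = 4/0.7534 = 5.31
ln A = ln(5.31) / 0.157 = 1.6695 / 0.157 = 10.6338
A = e^10.6338 ≈ 41516 acres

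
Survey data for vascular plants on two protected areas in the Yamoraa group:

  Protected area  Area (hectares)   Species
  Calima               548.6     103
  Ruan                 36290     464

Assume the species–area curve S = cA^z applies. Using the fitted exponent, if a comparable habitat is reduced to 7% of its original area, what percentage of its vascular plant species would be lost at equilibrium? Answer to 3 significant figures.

z = ln(464/103) / ln(36290/548.6) = 1.5052 / 4.1919 = 0.3591
S_new/S_old = (A_new/A_old)^z = 0.07^0.3591 = exp(0.3591 × -2.6593) = 0.3849
Fraction lost = 1 − 0.3849 = 0.6151

61.5%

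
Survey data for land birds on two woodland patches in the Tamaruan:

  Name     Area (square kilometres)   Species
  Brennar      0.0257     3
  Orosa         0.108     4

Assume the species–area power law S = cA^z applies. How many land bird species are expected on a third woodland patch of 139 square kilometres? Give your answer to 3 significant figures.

16.8

z = ln(4/3) / ln(0.108/0.0257) = 0.2877 / 1.4356 = 0.2004
c = 3 / 0.0257^0.2004 = 3 / 0.4801 = 6.248
S₃ = 6.248 × 139^0.2004 = 6.248 × 2.688 ≈ 16.79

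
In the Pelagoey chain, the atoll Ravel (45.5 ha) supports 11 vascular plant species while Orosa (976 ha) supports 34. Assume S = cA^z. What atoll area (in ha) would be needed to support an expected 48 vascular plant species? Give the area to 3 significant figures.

z = ln(34/11) / ln(976/45.5) = 1.1285 / 3.0658 = 0.3681
c = 11 / 45.5^0.3681 = 11 / 4.077 = 2.698
A = (48/2.698)^(1/0.3681) ⇒ ln A = ln(17.79)/0.3681 = 7.8203
A = e^7.8203 ≈ 2491 ha

2490 ha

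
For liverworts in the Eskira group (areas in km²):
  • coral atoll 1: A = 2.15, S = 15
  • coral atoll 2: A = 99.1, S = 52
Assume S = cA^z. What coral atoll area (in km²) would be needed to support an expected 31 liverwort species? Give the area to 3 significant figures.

20.1 km²

z = ln(52/15) / ln(99.1/2.15) = 1.2432 / 3.8307 = 0.3245
c = 15 / 2.15^0.3245 = 15 / 1.282 = 11.7
A = (31/11.7)^(1/0.3245) ⇒ ln A = ln(2.649)/0.3245 = 3.0023
A = e^3.0023 ≈ 20.13 km²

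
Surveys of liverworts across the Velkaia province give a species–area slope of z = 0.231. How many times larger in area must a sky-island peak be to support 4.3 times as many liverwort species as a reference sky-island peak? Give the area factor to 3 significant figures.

552

(A₂/A₁)^0.231 = 4.3, so A₂/A₁ = 4.3^(1/0.231) = 4.3^4.329
ln(A₂/A₁) = ln 4.3 / 0.231 = 1.4586 / 0.231 = 6.3144
A₂/A₁ = e^6.3144 ≈ 552.4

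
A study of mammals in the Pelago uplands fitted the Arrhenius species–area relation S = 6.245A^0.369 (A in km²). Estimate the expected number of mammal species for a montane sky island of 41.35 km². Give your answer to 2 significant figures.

25

S = 6.245 × 41.35^0.369 = 6.245 × 3.949 ≈ 24.66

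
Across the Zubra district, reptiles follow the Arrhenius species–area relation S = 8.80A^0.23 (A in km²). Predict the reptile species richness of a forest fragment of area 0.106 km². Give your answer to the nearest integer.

S = 8.8 × 0.106^0.23
ln S = ln 8.8 + 0.23 × ln 0.106 = 2.1748 + 0.23 × -2.2443 = 1.6586
S = e^1.6586 ≈ 5.252

5 species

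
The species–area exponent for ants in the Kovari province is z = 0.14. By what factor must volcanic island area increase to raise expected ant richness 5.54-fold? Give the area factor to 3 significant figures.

(A₂/A₁)^0.14 = 5.54, so A₂/A₁ = 5.54^(1/0.14) = 5.54^7.143
ln(A₂/A₁) = ln 5.54 / 0.14 = 1.7120 / 0.14 = 12.2285
A₂/A₁ = e^12.2285 ≈ 204543

205000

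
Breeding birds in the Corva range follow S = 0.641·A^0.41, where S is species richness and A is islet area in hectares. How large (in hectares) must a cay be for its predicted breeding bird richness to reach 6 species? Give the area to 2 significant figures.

230 hectares

6 = 0.641 × A^0.41  ⇒  A^0.41 = 6/0.641 = 9.36
ln A = ln(9.36) / 0.41 = 2.2365 / 0.41 = 5.4548
A = e^5.4548 ≈ 233.9 hectares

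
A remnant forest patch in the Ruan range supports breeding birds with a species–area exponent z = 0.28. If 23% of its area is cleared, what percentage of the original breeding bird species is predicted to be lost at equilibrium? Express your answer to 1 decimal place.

S_new/S_old = (A_new/A_old)^z = 0.77^0.28
= exp(0.28 × ln 0.77) = exp(0.28 × -0.2614) = exp(-0.0732) ≈ 0.9294
Fraction lost = 1 − 0.9294 = 0.07057

7.1%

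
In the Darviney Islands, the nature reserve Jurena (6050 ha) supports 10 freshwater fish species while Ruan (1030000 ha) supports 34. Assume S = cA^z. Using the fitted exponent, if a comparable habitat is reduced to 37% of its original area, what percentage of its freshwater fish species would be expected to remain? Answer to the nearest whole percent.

79%

z = ln(34/10) / ln(1030000/6050) = 1.2238 / 5.1373 = 0.2382
S_new/S_old = (A_new/A_old)^z = 0.37^0.2382 = exp(0.2382 × -0.9943) = 0.7891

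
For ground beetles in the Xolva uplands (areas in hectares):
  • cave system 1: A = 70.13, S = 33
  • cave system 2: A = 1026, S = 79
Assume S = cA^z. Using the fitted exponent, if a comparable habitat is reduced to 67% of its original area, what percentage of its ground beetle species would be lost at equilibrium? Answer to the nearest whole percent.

12%

z = ln(79/33) / ln(1026/70.13) = 0.8729 / 2.6831 = 0.3254
S_new/S_old = (A_new/A_old)^z = 0.67^0.3254 = exp(0.3254 × -0.4005) = 0.8778
Fraction lost = 1 − 0.8778 = 0.1222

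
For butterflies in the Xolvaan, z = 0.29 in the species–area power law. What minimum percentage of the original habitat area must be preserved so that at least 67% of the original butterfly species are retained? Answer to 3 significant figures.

25.1%

Need (A_new/A_old)^0.29 = 0.67, so A_new/A_old = 0.67^(1/0.29) = 0.67^3.448
ln(A_new/A_old) = ln 0.67 / 0.29 = -0.4005 / 0.29 = -1.3810
A_new/A_old = e^-1.3810 ≈ 0.2513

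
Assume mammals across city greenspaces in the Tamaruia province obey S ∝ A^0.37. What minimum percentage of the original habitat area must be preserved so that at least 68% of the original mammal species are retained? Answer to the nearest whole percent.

35%

Need (A_new/A_old)^0.37 = 0.68, so A_new/A_old = 0.68^(1/0.37) = 0.68^2.703
ln(A_new/A_old) = ln 0.68 / 0.37 = -0.3857 / 0.37 = -1.0423
A_new/A_old = e^-1.0423 ≈ 0.3526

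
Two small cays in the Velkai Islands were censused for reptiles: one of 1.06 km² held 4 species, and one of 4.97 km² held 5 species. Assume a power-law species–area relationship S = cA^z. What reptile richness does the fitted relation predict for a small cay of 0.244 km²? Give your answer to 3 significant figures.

z = ln(5/4) / ln(4.97/1.06) = 0.2231 / 1.5452 = 0.1444
c = 4 / 1.06^0.1444 = 4 / 1.008 = 3.966
S₃ = 3.966 × 0.244^0.1444 = 3.966 × 0.8157 ≈ 3.235

3.24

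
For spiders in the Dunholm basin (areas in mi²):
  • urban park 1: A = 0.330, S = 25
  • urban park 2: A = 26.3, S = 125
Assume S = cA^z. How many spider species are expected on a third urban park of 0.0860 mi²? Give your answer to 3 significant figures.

z = ln(125/25) / ln(26.3/0.33) = 1.6094 / 4.3782 = 0.3676
c = 25 / 0.33^0.3676 = 25 / 0.6653 = 37.58
S₃ = 37.58 × 0.086^0.3676 = 37.58 × 0.4058 ≈ 15.25

15.2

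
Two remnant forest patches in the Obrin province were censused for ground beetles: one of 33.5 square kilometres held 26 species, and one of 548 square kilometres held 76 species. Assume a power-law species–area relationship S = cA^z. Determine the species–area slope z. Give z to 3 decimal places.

Taking logs: ln S = ln c + z ln A, so z = (ln S₂ − ln S₁)/(ln A₂ − ln A₁).
z = ln(76/26) / ln(548/33.5) = ln(2.923) / ln(16.36) = 1.0726 / 2.7947 = 0.3838

0.384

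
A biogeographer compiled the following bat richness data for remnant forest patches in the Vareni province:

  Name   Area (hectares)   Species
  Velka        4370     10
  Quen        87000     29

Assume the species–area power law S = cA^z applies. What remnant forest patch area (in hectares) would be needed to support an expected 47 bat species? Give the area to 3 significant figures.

338000 hectares

z = ln(29/10) / ln(87000/4370) = 1.0647 / 2.9911 = 0.3560
c = 10 / 4370^0.3560 = 10 / 19.76 = 0.506
A = (47/0.506)^(1/0.3560) ⇒ ln A = ln(92.88)/0.3560 = 12.7302
A = e^12.7302 ≈ 337784 hectares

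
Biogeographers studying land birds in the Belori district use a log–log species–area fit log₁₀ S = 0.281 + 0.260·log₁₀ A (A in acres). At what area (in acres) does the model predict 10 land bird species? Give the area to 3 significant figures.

10 = 1.91 × A^0.26  ⇒  A^0.26 = 10/1.91 = 5.236
ln A = ln(5.236) / 0.26 = 1.6556 / 0.26 = 6.3675
A = e^6.3675 ≈ 582.6 acres

583 acres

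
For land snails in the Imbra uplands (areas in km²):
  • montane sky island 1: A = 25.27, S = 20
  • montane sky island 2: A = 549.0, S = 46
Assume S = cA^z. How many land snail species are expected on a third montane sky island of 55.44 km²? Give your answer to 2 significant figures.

z = ln(46/20) / ln(549/25.27) = 0.8329 / 3.0785 = 0.2706
c = 20 / 25.27^0.2706 = 20 / 2.396 = 8.347
S₃ = 8.347 × 55.44^0.2706 = 8.347 × 2.964 ≈ 24.74

25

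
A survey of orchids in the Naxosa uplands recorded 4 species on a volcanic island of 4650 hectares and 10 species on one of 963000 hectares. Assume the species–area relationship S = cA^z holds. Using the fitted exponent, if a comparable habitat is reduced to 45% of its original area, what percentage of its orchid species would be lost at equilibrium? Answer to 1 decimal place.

z = ln(10/4) / ln(963000/4650) = 0.9163 / 5.3332 = 0.1718
S_new/S_old = (A_new/A_old)^z = 0.45^0.1718 = exp(0.1718 × -0.7985) = 0.8718
Fraction lost = 1 − 0.8718 = 0.1282

12.8%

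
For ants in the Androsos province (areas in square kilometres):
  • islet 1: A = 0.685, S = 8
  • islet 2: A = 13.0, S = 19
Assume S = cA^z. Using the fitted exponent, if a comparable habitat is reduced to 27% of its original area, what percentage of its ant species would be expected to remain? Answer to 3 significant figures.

68.1%

z = ln(19/8) / ln(13/0.685) = 0.8650 / 2.9433 = 0.2939
S_new/S_old = (A_new/A_old)^z = 0.27^0.2939 = exp(0.2939 × -1.3093) = 0.6806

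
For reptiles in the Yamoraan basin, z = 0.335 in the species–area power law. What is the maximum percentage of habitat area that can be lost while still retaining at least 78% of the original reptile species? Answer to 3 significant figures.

52.4%

Need (A_new/A_old)^0.335 = 0.78, so A_new/A_old = 0.78^(1/0.335) = 0.78^2.985
ln(A_new/A_old) = ln 0.78 / 0.335 = -0.2485 / 0.335 = -0.7417
A_new/A_old = e^-0.7417 ≈ 0.4763
Fraction that can be lost = 1 − 0.4763 = 0.5237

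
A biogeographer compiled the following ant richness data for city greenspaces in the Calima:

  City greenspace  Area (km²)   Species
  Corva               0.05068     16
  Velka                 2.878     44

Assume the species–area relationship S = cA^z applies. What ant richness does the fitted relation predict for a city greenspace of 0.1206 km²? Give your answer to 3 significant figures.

z = ln(44/16) / ln(2.878/0.05068) = 1.0116 / 4.0393 = 0.2504
c = 16 / 0.05068^0.2504 = 16 / 0.4739 = 33.77
S₃ = 33.77 × 0.1206^0.2504 = 33.77 × 0.5888 ≈ 19.88

19.9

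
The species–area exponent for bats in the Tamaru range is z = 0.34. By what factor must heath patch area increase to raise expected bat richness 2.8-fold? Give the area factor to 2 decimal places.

(A₂/A₁)^0.34 = 2.8, so A₂/A₁ = 2.8^(1/0.34) = 2.8^2.941
ln(A₂/A₁) = ln 2.8 / 0.34 = 1.0296 / 0.34 = 3.0283
A₂/A₁ = e^3.0283 ≈ 20.66

20.66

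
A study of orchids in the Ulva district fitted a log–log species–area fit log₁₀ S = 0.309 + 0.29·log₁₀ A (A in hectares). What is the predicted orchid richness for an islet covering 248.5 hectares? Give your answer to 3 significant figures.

10.1

S = 2.037 × 248.5^0.29 = 2.037 × 4.95 ≈ 10.08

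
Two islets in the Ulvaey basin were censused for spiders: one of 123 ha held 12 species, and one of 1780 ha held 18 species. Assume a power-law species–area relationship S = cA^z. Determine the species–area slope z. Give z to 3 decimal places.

0.152

Taking logs: ln S = ln c + z ln A, so z = (ln S₂ − ln S₁)/(ln A₂ − ln A₁).
z = ln(18/12) / ln(1780/123) = ln(1.5) / ln(14.47) = 0.4055 / 2.6722 = 0.1517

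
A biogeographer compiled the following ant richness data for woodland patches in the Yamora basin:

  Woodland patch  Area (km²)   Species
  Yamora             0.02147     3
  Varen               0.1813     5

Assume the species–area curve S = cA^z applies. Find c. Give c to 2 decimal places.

z = ln(S₂/S₁) / ln(A₂/A₁) = ln(5/3) / ln(0.1813/0.02147) = 0.5108 / 2.1335 = 0.2394
c = S₁ / A₁^z = 3 / 0.02147^0.2394 = 3 / 0.3986 = 7.525

7.53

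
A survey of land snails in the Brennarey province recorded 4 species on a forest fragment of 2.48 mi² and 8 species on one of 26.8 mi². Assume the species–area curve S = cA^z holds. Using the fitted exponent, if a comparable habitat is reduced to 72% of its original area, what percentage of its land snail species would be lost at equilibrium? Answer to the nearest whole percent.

z = ln(8/4) / ln(26.8/2.48) = 0.6931 / 2.3801 = 0.2912
S_new/S_old = (A_new/A_old)^z = 0.72^0.2912 = exp(0.2912 × -0.3285) = 0.9088
Fraction lost = 1 − 0.9088 = 0.09123

9%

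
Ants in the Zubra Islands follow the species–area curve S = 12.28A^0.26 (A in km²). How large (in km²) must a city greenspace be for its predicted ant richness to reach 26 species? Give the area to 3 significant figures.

17.9 km²

26 = 12.28 × A^0.26  ⇒  A^0.26 = 26/12.28 = 2.117
ln A = ln(2.117) / 0.26 = 0.7501 / 0.26 = 2.8851
A = e^2.8851 ≈ 17.91 km²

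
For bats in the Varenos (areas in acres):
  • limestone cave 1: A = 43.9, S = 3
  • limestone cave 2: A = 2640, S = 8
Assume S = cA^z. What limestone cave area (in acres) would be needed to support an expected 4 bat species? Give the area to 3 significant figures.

146 acres

z = ln(8/3) / ln(2640/43.9) = 0.9808 / 4.0966 = 0.2394
c = 3 / 43.9^0.2394 = 3 / 2.473 = 1.213
A = (4/1.213)^(1/0.2394) ⇒ ln A = ln(3.297)/0.2394 = 4.9835
A = e^4.9835 ≈ 146 acres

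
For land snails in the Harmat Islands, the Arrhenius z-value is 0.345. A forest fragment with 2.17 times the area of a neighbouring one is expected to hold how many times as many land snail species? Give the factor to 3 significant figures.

S₂/S₁ = (A₂/A₁)^z = 2.17^0.345
ln(S₂/S₁) = 0.345 × ln 2.17 = 0.345 × 0.7747 = 0.2673
S₂/S₁ = e^0.2673 ≈ 1.306

1.31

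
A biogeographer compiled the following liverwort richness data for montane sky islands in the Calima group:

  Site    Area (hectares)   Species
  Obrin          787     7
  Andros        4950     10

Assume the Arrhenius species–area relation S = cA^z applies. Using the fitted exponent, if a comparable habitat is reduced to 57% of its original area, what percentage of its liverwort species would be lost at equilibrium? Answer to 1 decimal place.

10.3%

z = ln(10/7) / ln(4950/787) = 0.3567 / 1.8389 = 0.1940
S_new/S_old = (A_new/A_old)^z = 0.57^0.1940 = exp(0.1940 × -0.5621) = 0.8967
Fraction lost = 1 − 0.8967 = 0.1033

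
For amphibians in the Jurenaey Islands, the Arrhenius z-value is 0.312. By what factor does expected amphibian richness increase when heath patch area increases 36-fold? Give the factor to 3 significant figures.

3.06

S₂/S₁ = (A₂/A₁)^z = 36^0.312
ln(S₂/S₁) = 0.312 × ln 36 = 0.312 × 3.5835 = 1.1181
S₂/S₁ = e^1.1181 ≈ 3.059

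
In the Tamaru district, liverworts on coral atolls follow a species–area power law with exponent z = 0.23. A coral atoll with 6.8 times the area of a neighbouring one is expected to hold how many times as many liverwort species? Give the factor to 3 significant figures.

S₂/S₁ = (A₂/A₁)^z = 6.8^0.23
ln(S₂/S₁) = 0.23 × ln 6.8 = 0.23 × 1.9169 = 0.4409
S₂/S₁ = e^0.4409 ≈ 1.554

1.55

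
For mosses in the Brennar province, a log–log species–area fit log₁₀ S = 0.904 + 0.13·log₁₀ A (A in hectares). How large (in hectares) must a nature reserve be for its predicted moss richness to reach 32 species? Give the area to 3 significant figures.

32 = 8.017 × A^0.13  ⇒  A^0.13 = 32/8.017 = 3.992
ln A = ln(3.992) / 0.13 = 1.3842 / 0.13 = 10.6477
A = e^10.6477 ≈ 42095 hectares

42100 hectares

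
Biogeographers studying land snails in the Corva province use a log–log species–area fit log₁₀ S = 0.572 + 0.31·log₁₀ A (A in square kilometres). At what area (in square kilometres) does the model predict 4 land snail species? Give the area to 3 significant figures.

4 = 3.733 × A^0.31  ⇒  A^0.31 = 4/3.733 = 1.072
ln A = ln(1.072) / 0.31 = 0.0692 / 0.31 = 0.2233
A = e^0.2233 ≈ 1.25 square kilometres

1.25 square kilometres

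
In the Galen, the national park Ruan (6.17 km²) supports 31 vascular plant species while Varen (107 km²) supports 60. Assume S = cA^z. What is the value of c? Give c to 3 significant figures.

z = ln(S₂/S₁) / ln(A₂/A₁) = ln(60/31) / ln(107/6.17) = 0.6604 / 2.8531 = 0.2315
c = S₁ / A₁^z = 31 / 6.17^0.2315 = 31 / 1.524 = 20.34

20.3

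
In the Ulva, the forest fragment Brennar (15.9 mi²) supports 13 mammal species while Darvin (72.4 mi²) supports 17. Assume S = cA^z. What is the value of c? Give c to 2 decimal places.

z = ln(S₂/S₁) / ln(A₂/A₁) = ln(17/13) / ln(72.4/15.9) = 0.2683 / 1.5159 = 0.1770
c = S₁ / A₁^z = 13 / 15.9^0.1770 = 13 / 1.632 = 7.968

7.97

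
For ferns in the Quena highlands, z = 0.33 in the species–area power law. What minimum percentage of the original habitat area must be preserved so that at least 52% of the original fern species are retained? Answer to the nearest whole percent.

Need (A_new/A_old)^0.33 = 0.52, so A_new/A_old = 0.52^(1/0.33) = 0.52^3.03
ln(A_new/A_old) = ln 0.52 / 0.33 = -0.6539 / 0.33 = -1.9816
A_new/A_old = e^-1.9816 ≈ 0.1378

14%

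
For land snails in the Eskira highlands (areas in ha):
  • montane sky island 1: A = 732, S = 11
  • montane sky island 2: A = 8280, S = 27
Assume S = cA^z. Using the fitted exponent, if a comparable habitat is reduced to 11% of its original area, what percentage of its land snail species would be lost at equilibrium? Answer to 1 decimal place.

z = ln(27/11) / ln(8280/732) = 0.8979 / 2.4258 = 0.3702
S_new/S_old = (A_new/A_old)^z = 0.11^0.3702 = exp(0.3702 × -2.2073) = 0.4417
Fraction lost = 1 − 0.4417 = 0.5583

55.8%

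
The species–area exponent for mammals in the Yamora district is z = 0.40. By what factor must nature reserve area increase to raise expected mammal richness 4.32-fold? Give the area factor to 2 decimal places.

(A₂/A₁)^0.4 = 4.32, so A₂/A₁ = 4.32^(1/0.4) = 4.32^2.5
ln(A₂/A₁) = ln 4.32 / 0.4 = 1.4633 / 0.4 = 3.6581
A₂/A₁ = e^3.6581 ≈ 38.79

38.79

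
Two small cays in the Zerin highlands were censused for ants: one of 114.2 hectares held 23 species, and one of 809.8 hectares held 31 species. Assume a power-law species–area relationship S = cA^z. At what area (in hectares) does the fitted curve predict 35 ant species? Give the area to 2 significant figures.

z = ln(31/23) / ln(809.8/114.2) = 0.2985 / 1.9588 = 0.1524
c = 23 / 114.2^0.1524 = 23 / 2.059 = 11.17
A = (35/11.17)^(1/0.1524) ⇒ ln A = ln(3.133)/0.1524 = 7.4932
A = e^7.4932 ≈ 1796 hectares

1800 hectares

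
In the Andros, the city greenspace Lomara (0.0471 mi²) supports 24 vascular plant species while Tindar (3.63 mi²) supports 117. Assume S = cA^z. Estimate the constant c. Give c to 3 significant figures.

z = ln(S₂/S₁) / ln(A₂/A₁) = ln(117/24) / ln(3.63/0.0471) = 1.5841 / 4.3447 = 0.3646
c = S₁ / A₁^z = 24 / 0.0471^0.3646 = 24 / 0.3282 = 73.12

73.1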